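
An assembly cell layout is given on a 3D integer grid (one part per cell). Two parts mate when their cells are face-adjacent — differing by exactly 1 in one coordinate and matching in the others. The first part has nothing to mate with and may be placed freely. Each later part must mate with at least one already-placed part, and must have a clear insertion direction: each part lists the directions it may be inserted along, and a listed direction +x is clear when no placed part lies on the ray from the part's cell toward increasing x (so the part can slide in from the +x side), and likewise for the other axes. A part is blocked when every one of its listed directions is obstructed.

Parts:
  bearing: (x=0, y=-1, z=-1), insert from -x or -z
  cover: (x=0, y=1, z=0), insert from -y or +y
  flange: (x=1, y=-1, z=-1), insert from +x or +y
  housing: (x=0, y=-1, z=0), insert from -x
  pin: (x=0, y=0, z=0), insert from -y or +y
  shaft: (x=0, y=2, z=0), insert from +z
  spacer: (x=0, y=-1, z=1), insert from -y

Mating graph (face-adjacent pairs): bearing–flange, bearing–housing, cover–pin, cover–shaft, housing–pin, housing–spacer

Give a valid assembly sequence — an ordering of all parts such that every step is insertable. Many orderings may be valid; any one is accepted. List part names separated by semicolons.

housing; bearing; pin; cover; shaft; flange; spacer

1. housing@(0, -1, 0) [-x clear] — {housing}
2. bearing@(0, -1, -1) [-x clear] — {bearing, housing}
3. pin@(0, 0, 0) [+y clear] — {bearing, housing, pin}
4. cover@(0, 1, 0) [+y clear] — {bearing, cover, housing, pin}
5. shaft@(0, 2, 0) [+z clear] — {bearing, cover, housing, pin, shaft}
6. flange@(1, -1, -1) [+x clear] — {bearing, cover, flange, housing, pin, shaft}
7. spacer@(0, -1, 1) [-y clear] — {bearing, cover, flange, housing, pin, shaft, spacer}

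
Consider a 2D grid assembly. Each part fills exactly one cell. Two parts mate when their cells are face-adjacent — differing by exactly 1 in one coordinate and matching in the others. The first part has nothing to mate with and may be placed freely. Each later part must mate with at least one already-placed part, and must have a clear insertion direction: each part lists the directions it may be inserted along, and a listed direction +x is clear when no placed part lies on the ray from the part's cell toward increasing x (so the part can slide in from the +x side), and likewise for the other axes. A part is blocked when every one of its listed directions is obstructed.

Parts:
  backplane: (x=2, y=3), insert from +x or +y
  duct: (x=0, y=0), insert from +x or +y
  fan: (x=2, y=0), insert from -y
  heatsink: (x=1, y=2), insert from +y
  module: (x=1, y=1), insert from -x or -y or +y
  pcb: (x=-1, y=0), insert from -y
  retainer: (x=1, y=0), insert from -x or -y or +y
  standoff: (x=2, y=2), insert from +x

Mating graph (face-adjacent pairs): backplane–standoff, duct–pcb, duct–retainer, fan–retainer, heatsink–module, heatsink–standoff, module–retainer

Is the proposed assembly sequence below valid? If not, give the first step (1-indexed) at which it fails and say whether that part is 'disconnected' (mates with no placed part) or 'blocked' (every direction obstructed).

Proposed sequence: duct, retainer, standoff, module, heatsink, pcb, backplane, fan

Invalid at step 3 (disconnected)

1. duct@(0, 0) [+x clear] — {duct}
2. retainer@(1, 0) [-y clear] — {duct, retainer}
3. standoff@(2, 2) — no placed neighbour ⇒ disconnected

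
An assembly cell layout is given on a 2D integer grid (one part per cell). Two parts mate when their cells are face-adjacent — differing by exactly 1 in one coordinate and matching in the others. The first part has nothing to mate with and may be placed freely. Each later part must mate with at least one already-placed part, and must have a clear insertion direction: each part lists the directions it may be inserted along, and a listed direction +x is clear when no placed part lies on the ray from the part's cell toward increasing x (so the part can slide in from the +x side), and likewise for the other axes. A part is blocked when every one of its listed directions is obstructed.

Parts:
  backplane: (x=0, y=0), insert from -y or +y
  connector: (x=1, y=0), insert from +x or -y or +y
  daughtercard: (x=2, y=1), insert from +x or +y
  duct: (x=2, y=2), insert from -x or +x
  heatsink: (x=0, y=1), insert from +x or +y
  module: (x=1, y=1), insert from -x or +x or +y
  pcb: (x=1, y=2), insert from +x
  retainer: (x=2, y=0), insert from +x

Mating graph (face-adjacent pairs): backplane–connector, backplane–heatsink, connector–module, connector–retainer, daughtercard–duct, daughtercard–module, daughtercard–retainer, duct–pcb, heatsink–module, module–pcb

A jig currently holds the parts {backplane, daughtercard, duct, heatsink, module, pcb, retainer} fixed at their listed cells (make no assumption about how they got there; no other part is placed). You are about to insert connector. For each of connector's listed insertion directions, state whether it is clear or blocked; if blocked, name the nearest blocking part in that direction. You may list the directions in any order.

+x: blocked by retainer; +y: blocked by module; -y: clear

+x: nearest on ray is retainer@(2, 0) ⇒ blocked
-y: ray from connector(1, 0) has no placed part ⇒ clear
+y: nearest on ray is module@(1, 1) ⇒ blocked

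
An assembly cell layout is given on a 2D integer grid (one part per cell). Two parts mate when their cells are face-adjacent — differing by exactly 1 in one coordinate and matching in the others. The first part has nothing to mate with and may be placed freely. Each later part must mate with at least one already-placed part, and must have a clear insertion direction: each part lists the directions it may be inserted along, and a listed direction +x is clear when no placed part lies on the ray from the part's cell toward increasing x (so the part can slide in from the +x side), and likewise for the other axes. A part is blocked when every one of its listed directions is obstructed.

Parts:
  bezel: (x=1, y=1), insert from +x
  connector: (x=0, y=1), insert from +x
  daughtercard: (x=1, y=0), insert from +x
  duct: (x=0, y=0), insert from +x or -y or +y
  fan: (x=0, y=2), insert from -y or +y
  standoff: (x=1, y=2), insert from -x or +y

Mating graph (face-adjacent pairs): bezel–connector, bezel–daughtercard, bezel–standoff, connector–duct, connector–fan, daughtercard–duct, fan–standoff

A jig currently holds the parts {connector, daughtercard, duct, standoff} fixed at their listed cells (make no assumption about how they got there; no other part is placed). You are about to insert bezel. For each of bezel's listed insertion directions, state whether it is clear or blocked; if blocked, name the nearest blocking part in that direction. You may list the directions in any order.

+x: clear

+x: ray from bezel(1, 1) has no placed part ⇒ clear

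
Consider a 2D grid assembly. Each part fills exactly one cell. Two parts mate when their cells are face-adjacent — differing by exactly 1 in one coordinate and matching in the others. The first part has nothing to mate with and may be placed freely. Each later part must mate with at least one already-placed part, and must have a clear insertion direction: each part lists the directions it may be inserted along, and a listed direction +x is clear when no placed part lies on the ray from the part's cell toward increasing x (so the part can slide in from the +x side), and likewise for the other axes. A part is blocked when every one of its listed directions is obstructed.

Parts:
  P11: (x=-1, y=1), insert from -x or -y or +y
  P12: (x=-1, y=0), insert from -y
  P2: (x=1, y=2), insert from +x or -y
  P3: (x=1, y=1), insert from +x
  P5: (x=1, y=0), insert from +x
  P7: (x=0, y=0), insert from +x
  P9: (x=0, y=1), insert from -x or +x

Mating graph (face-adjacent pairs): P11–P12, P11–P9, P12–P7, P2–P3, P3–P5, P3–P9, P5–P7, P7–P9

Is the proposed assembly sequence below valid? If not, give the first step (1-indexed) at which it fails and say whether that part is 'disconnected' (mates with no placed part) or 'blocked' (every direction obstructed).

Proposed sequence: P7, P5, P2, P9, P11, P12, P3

Invalid at step 3 (disconnected)

1. P7@(0, 0) [+x clear] — {P7}
2. P5@(1, 0) [+x clear] — {P5, P7}
3. P2@(1, 2) — no placed neighbour ⇒ disconnected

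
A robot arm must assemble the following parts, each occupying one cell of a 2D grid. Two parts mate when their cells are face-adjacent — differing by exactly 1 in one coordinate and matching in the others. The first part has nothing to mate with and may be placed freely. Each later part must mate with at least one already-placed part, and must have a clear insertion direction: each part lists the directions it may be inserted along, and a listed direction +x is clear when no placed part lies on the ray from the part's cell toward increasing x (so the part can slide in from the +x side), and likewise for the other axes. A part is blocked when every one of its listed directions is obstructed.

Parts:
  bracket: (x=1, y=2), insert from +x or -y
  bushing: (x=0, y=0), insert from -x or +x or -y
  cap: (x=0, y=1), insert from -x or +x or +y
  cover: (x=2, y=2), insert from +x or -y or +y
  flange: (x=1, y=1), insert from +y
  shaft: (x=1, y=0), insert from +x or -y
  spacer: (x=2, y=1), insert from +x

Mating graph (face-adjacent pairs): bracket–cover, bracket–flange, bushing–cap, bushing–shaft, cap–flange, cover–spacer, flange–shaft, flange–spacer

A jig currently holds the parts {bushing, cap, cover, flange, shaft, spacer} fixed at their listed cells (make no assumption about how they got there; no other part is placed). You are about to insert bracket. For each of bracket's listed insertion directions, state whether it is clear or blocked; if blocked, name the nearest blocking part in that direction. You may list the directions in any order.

+x: blocked by cover; -y: blocked by flange

+x: nearest on ray is cover@(2, 2) ⇒ blocked
-y: nearest on ray is flange@(1, 1) ⇒ blocked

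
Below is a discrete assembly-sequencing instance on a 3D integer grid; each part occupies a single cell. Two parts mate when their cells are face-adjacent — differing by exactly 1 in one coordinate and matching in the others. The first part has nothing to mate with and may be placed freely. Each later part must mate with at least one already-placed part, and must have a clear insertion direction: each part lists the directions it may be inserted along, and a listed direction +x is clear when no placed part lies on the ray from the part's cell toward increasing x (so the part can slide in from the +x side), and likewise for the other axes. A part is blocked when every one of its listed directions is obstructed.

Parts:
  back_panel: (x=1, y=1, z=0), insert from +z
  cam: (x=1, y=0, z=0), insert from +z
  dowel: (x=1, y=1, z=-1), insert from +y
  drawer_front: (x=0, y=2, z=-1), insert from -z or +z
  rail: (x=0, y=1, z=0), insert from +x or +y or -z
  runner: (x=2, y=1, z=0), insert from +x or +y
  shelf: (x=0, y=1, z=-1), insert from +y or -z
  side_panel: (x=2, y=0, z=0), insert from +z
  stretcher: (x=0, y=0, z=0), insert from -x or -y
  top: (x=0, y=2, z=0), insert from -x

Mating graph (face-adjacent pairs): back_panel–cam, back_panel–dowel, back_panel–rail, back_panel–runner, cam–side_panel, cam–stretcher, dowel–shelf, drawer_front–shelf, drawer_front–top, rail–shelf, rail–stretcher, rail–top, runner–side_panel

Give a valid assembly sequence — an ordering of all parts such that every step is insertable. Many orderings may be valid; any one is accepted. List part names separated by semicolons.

cam; stretcher; back_panel; dowel; runner; rail; top; drawer_front; side_panel; shelf

1. cam@(1, 0, 0) [+z clear] — {cam}
2. stretcher@(0, 0, 0) [-x clear] — {cam, stretcher}
3. back_panel@(1, 1, 0) [+z clear] — {back_panel, cam, stretcher}
4. dowel@(1, 1, -1) [+y clear] — {back_panel, cam, dowel, stretcher}
5. runner@(2, 1, 0) [+x clear] — {back_panel, cam, dowel, runner, stretcher}
6. rail@(0, 1, 0) [+y clear] — {back_panel, cam, dowel, rail, runner, stretcher}
7. top@(0, 2, 0) [-x clear] — {back_panel, cam, dowel, rail, runner, stretcher, top}
8. drawer_front@(0, 2, -1) [-z clear] — {back_panel, cam, dowel, drawer_front, rail, runner, stretcher, top}
9. side_panel@(2, 0, 0) [+z clear] — {back_panel, cam, dowel, drawer_front, rail, runner, side_panel, stretcher, top}
10. shelf@(0, 1, -1) [-z clear] — {back_panel, cam, dowel, drawer_front, rail, runner, shelf, side_panel, stretcher, top}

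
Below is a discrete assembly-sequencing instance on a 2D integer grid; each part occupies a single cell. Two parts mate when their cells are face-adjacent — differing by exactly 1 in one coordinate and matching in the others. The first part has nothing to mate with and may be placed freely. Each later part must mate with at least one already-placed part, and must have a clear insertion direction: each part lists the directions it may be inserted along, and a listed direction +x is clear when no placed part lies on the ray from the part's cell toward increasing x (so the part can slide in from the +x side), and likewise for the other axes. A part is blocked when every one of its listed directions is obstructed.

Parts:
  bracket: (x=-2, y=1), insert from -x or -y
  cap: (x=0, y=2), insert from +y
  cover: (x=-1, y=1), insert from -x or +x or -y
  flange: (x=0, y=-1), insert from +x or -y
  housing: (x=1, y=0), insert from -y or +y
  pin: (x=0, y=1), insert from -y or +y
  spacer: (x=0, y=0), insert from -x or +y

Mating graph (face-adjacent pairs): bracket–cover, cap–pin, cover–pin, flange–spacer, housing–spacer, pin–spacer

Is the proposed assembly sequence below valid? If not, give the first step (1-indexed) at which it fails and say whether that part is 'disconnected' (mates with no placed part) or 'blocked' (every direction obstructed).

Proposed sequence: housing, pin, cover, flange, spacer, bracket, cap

Invalid at step 2 (disconnected)

1. housing@(1, 0) [-y clear] — {housing}
2. pin@(0, 1) — no placed neighbour ⇒ disconnected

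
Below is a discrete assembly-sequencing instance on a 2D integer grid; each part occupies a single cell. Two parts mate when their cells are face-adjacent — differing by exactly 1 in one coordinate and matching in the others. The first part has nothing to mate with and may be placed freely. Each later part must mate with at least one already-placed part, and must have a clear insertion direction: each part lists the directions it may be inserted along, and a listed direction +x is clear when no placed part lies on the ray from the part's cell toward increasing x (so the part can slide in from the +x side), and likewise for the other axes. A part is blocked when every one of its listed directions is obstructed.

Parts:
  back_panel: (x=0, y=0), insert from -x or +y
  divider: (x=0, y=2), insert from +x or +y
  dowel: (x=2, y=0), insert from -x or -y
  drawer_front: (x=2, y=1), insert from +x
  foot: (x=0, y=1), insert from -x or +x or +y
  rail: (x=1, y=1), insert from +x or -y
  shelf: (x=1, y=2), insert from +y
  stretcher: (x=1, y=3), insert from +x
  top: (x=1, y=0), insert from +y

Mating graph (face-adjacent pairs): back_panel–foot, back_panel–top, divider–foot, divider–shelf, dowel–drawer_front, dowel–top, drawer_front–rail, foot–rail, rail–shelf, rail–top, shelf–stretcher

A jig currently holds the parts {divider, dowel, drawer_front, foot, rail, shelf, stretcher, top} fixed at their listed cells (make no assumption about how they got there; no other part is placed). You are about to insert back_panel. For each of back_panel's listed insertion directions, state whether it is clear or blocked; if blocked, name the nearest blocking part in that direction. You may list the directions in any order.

-x: ray from back_panel(0, 0) has no placed part ⇒ clear
+y: nearest on ray is foot@(0, 1) ⇒ blocked

+y: blocked by foot; -x: clear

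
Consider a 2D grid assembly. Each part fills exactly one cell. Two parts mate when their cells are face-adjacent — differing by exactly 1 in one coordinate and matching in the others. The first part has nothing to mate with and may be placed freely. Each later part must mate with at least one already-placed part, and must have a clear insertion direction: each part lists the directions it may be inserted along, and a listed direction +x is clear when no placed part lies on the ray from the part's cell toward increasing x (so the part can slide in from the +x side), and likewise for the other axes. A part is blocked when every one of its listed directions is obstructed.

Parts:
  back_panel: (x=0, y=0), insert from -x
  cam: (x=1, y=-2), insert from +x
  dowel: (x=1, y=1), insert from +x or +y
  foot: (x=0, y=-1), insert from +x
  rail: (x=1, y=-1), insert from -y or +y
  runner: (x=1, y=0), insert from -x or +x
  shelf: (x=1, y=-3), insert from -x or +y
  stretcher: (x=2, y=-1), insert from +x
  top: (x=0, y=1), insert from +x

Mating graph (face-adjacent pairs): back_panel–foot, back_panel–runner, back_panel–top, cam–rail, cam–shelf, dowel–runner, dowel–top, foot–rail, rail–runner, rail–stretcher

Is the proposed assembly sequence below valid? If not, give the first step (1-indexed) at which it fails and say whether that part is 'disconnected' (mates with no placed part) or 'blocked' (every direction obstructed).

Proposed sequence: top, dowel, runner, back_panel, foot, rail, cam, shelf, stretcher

1. top@(0, 1) [+x clear] — {top}
2. dowel@(1, 1) [+x clear] — {dowel, top}
3. runner@(1, 0) [-x clear] — {dowel, runner, top}
4. back_panel@(0, 0) [-x clear] — {back_panel, dowel, runner, top}
5. foot@(0, -1) [+x clear] — {back_panel, dowel, foot, runner, top}
6. rail@(1, -1) [-y clear] — {back_panel, dowel, foot, rail, runner, top}
7. cam@(1, -2) [+x clear] — {back_panel, cam, dowel, foot, rail, runner, top}
8. shelf@(1, -3) [-x clear] — {back_panel, cam, dowel, foot, rail, runner, shelf, top}
9. stretcher@(2, -1) [+x clear] — {back_panel, cam, dowel, foot, rail, runner, shelf, stretcher, top}

Valid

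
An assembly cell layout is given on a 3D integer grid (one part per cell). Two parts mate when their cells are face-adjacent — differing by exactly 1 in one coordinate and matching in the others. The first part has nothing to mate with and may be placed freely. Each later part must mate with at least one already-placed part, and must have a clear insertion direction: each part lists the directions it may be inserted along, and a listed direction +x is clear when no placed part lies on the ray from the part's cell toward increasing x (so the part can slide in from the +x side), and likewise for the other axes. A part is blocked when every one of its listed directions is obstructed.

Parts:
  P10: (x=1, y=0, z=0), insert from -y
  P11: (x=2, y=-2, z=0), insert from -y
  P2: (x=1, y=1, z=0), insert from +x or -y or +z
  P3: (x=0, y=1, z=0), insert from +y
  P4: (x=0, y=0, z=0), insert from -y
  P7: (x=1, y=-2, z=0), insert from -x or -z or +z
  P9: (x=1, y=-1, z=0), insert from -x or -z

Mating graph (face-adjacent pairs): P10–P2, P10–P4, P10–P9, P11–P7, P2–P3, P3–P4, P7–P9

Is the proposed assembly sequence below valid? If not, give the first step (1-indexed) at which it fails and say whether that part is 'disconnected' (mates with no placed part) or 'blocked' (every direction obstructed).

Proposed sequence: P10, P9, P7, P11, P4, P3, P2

1. P10@(1, 0, 0) [-y clear] — {P10}
2. P9@(1, -1, 0) [-x clear] — {P10, P9}
3. P7@(1, -2, 0) [-x clear] — {P10, P7, P9}
4. P11@(2, -2, 0) [-y clear] — {P10, P11, P7, P9}
5. P4@(0, 0, 0) [-y clear] — {P10, P11, P4, P7, P9}
6. P3@(0, 1, 0) [+y clear] — {P10, P11, P3, P4, P7, P9}
7. P2@(1, 1, 0) [+x clear] — {P10, P11, P2, P3, P4, P7, P9}

Valid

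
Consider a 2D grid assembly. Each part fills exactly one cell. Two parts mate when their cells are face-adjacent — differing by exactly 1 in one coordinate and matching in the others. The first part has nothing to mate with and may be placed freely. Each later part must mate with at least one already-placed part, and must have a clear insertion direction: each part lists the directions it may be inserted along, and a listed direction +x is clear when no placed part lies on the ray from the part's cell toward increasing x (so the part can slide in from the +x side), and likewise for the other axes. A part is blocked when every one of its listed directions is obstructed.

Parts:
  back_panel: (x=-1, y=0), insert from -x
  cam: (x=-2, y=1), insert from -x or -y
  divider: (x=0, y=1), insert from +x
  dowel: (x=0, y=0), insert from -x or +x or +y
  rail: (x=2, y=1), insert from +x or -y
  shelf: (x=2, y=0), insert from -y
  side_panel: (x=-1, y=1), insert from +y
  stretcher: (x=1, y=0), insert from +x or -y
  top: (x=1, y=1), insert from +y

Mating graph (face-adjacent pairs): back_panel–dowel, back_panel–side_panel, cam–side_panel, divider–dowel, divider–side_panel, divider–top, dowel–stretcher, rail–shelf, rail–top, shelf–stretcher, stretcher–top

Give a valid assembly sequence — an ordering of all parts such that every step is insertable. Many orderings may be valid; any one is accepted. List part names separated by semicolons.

dowel; stretcher; divider; side_panel; top; rail; cam; shelf; back_panel

1. dowel@(0, 0) [-x clear] — {dowel}
2. stretcher@(1, 0) [+x clear] — {dowel, stretcher}
3. divider@(0, 1) [+x clear] — {divider, dowel, stretcher}
4. side_panel@(-1, 1) [+y clear] — {divider, dowel, side_panel, stretcher}
5. top@(1, 1) [+y clear] — {divider, dowel, side_panel, stretcher, top}
6. rail@(2, 1) [+x clear] — {divider, dowel, rail, side_panel, stretcher, top}
7. cam@(-2, 1) [-x clear] — {cam, divider, dowel, rail, side_panel, stretcher, top}
8. shelf@(2, 0) [-y clear] — {cam, divider, dowel, rail, shelf, side_panel, stretcher, top}
9. back_panel@(-1, 0) [-x clear] — {back_panel, cam, divider, dowel, rail, shelf, side_panel, stretcher, top}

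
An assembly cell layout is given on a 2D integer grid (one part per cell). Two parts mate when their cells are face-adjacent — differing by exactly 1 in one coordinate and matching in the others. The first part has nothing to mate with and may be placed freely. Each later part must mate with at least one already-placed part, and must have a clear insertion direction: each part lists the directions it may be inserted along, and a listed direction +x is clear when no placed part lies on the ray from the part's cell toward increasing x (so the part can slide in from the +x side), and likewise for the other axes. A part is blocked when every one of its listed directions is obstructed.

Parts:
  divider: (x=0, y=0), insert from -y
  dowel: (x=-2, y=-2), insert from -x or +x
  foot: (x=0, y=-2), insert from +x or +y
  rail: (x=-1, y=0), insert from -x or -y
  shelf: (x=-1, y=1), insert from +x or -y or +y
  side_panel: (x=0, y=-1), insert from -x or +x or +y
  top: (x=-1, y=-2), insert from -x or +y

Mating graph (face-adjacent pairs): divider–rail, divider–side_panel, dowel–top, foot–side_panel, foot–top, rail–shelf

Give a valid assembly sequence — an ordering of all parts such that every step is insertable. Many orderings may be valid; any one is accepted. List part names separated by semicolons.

shelf; rail; divider; side_panel; foot; top; dowel

1. shelf@(-1, 1) [+x clear] — {shelf}
2. rail@(-1, 0) [-x clear] — {rail, shelf}
3. divider@(0, 0) [-y clear] — {divider, rail, shelf}
4. side_panel@(0, -1) [-x clear] — {divider, rail, shelf, side_panel}
5. foot@(0, -2) [+x clear] — {divider, foot, rail, shelf, side_panel}
6. top@(-1, -2) [-x clear] — {divider, foot, rail, shelf, side_panel, top}
7. dowel@(-2, -2) [-x clear] — {divider, dowel, foot, rail, shelf, side_panel, top}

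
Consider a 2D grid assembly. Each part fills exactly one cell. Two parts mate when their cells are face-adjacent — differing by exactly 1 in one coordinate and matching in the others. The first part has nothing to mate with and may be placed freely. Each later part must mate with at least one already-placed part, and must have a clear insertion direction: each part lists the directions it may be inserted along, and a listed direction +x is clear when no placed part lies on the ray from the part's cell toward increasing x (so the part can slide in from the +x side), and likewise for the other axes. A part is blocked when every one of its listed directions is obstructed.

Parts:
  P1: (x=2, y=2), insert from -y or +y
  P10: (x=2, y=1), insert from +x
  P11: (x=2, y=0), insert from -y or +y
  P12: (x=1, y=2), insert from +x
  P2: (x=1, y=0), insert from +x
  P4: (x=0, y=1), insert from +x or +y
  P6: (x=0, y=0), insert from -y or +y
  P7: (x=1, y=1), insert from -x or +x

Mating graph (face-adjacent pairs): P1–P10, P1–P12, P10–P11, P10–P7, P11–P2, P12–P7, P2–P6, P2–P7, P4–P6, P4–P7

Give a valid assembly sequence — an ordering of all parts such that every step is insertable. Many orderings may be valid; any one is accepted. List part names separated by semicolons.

P2; P6; P4; P11; P7; P12; P1; P10

1. P2@(1, 0) [+x clear] — {P2}
2. P6@(0, 0) [-y clear] — {P2, P6}
3. P4@(0, 1) [+x clear] — {P2, P4, P6}
4. P11@(2, 0) [-y clear] — {P11, P2, P4, P6}
5. P7@(1, 1) [+x clear] — {P11, P2, P4, P6, P7}
6. P12@(1, 2) [+x clear] — {P11, P12, P2, P4, P6, P7}
7. P1@(2, 2) [+y clear] — {P1, P11, P12, P2, P4, P6, P7}
8. P10@(2, 1) [+x clear] — {P1, P10, P11, P12, P2, P4, P6, P7}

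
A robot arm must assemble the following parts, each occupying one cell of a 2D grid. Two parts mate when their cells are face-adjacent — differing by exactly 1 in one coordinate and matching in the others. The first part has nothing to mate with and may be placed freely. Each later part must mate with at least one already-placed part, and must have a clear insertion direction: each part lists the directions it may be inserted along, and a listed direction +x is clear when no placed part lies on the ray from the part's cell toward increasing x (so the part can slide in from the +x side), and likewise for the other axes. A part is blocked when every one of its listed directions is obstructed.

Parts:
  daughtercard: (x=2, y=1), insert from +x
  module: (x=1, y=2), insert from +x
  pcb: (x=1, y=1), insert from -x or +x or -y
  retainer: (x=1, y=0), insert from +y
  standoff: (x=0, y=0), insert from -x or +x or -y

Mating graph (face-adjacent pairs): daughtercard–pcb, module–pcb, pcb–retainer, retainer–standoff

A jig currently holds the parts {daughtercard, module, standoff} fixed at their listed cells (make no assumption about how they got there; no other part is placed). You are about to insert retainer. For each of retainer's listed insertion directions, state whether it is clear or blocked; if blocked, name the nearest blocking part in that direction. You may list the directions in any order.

+y: blocked by module

+y: nearest on ray is module@(1, 2) ⇒ blocked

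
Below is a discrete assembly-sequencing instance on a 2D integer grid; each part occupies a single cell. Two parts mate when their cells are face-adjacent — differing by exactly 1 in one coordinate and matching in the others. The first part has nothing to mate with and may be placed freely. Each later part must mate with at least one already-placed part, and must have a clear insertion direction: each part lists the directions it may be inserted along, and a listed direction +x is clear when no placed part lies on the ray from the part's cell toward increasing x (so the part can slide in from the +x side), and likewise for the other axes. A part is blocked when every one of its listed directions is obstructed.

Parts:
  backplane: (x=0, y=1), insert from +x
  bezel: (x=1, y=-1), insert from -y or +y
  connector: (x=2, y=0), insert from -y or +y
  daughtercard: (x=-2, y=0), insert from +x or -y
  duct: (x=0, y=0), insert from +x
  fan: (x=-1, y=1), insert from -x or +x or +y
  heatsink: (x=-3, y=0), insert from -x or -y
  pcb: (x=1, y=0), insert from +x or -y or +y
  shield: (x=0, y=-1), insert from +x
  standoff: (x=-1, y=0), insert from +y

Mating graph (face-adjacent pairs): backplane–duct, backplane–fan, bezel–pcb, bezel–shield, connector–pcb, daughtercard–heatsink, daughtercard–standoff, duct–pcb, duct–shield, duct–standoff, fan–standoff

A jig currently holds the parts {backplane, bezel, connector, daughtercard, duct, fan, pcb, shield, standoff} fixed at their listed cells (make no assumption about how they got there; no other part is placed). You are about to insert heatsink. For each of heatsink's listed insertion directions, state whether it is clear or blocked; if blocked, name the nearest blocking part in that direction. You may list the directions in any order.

-x: clear; -y: clear

-x: ray from heatsink(-3, 0) has no placed part ⇒ clear
-y: ray from heatsink(-3, 0) has no placed part ⇒ clear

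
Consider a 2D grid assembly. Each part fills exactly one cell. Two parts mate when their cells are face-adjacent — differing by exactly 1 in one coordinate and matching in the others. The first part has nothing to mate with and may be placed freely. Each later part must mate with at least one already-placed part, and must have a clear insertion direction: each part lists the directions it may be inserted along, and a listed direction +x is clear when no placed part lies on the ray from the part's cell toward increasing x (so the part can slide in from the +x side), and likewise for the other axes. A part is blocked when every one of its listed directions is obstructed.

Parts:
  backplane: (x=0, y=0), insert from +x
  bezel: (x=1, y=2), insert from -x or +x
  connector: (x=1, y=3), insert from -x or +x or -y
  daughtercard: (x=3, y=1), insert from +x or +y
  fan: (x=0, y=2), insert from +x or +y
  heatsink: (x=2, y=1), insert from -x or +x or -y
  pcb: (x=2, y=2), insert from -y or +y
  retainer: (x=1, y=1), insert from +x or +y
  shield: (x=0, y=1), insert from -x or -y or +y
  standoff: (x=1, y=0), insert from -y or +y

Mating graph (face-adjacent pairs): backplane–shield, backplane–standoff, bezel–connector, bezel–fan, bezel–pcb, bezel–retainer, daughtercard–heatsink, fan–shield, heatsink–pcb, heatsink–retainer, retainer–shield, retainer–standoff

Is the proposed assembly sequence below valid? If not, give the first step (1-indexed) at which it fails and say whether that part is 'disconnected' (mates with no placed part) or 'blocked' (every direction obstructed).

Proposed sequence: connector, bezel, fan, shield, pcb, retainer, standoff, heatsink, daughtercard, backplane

Invalid at step 10 (blocked)

1. connector@(1, 3) [-x clear] — {connector}
2. bezel@(1, 2) [-x clear] — {bezel, connector}
3. fan@(0, 2) [+y clear] — {bezel, connector, fan}
4. shield@(0, 1) [-x clear] — {bezel, connector, fan, shield}
5. pcb@(2, 2) [-y clear] — {bezel, connector, fan, pcb, shield}
6. retainer@(1, 1) [+x clear] — {bezel, connector, fan, pcb, retainer, shield}
7. standoff@(1, 0) [-y clear] — {bezel, connector, fan, pcb, retainer, shield, standoff}
8. heatsink@(2, 1) [+x clear] — {bezel, connector, fan, heatsink, pcb, retainer, shield, standoff}
9. daughtercard@(3, 1) [+x clear] — {bezel, connector, daughtercard, fan, heatsink, pcb, retainer, shield, standoff}
10. backplane@(0, 0) — +x all obstructed ⇒ blocked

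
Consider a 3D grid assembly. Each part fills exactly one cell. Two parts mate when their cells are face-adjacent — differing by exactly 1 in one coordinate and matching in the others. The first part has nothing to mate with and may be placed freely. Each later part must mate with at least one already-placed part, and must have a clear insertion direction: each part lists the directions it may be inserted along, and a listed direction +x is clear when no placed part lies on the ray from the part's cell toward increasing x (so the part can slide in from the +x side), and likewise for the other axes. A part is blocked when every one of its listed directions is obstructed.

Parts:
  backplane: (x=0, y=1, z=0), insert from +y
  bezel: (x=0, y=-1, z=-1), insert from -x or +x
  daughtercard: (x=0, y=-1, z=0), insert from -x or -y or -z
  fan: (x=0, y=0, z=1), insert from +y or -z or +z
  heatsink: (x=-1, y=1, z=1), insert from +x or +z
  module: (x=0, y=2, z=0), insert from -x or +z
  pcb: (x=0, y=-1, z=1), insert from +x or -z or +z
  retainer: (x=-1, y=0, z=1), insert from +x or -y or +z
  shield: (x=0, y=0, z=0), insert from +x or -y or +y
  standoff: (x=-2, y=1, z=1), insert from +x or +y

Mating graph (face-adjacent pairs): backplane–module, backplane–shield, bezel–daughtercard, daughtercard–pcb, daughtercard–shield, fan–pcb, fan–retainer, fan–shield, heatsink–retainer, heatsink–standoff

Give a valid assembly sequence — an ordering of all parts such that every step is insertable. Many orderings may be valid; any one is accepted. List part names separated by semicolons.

fan; pcb; daughtercard; bezel; retainer; heatsink; standoff; shield; backplane; module

1. fan@(0, 0, 1) [+y clear] — {fan}
2. pcb@(0, -1, 1) [+x clear] — {fan, pcb}
3. daughtercard@(0, -1, 0) [-x clear] — {daughtercard, fan, pcb}
4. bezel@(0, -1, -1) [-x clear] — {bezel, daughtercard, fan, pcb}
5. retainer@(-1, 0, 1) [-y clear] — {bezel, daughtercard, fan, pcb, retainer}
6. heatsink@(-1, 1, 1) [+x clear] — {bezel, daughtercard, fan, heatsink, pcb, retainer}
7. standoff@(-2, 1, 1) [+y clear] — {bezel, daughtercard, fan, heatsink, pcb, retainer, standoff}
8. shield@(0, 0, 0) [+x clear] — {bezel, daughtercard, fan, heatsink, pcb, retainer, shield, standoff}
9. backplane@(0, 1, 0) [+y clear] — {backplane, bezel, daughtercard, fan, heatsink, pcb, retainer, shield, standoff}
10. module@(0, 2, 0) [-x clear] — {backplane, bezel, daughtercard, fan, heatsink, module, pcb, retainer, shield, standoff}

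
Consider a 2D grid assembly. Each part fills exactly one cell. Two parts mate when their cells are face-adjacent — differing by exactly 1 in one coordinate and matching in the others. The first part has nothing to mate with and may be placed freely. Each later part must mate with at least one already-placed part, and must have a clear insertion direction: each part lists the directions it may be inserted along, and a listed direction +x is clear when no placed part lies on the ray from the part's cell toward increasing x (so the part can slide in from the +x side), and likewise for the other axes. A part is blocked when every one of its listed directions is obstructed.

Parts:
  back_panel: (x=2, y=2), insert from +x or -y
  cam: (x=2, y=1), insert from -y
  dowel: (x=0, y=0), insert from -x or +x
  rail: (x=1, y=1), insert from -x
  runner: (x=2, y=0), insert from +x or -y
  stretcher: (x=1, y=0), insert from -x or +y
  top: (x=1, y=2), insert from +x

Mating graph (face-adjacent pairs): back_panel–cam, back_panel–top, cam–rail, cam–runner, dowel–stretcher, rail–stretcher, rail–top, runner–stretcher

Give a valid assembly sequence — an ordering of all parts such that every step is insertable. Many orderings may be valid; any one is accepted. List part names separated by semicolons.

1. top@(1, 2) [+x clear] — {top}
2. back_panel@(2, 2) [+x clear] — {back_panel, top}
3. cam@(2, 1) [-y clear] — {back_panel, cam, top}
4. runner@(2, 0) [+x clear] — {back_panel, cam, runner, top}
5. stretcher@(1, 0) [-x clear] — {back_panel, cam, runner, stretcher, top}
6. dowel@(0, 0) [-x clear] — {back_panel, cam, dowel, runner, stretcher, top}
7. rail@(1, 1) [-x clear] — {back_panel, cam, dowel, rail, runner, stretcher, top}

top; back_panel; cam; runner; stretcher; dowel; rail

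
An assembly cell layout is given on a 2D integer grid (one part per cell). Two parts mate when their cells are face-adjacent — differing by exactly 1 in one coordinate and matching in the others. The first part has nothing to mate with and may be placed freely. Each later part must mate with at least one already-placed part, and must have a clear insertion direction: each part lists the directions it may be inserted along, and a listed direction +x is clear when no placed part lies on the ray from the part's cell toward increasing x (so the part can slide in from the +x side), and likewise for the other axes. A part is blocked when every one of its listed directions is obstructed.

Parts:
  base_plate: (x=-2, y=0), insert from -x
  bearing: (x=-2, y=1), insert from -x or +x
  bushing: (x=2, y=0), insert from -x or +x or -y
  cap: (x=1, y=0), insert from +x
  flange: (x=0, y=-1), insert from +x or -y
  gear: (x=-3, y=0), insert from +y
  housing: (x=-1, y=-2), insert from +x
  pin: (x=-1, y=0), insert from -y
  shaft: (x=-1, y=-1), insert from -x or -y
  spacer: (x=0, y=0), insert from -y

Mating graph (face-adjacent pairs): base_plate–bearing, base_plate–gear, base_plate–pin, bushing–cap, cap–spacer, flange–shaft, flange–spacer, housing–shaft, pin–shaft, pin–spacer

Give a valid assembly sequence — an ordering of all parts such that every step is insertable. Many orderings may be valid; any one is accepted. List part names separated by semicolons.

pin; base_plate; bearing; gear; spacer; cap; bushing; shaft; housing; flange

1. pin@(-1, 0) [-y clear] — {pin}
2. base_plate@(-2, 0) [-x clear] — {base_plate, pin}
3. bearing@(-2, 1) [-x clear] — {base_plate, bearing, pin}
4. gear@(-3, 0) [+y clear] — {base_plate, bearing, gear, pin}
5. spacer@(0, 0) [-y clear] — {base_plate, bearing, gear, pin, spacer}
6. cap@(1, 0) [+x clear] — {base_plate, bearing, cap, gear, pin, spacer}
7. bushing@(2, 0) [+x clear] — {base_plate, bearing, bushing, cap, gear, pin, spacer}
8. shaft@(-1, -1) [-x clear] — {base_plate, bearing, bushing, cap, gear, pin, shaft, spacer}
9. housing@(-1, -2) [+x clear] — {base_plate, bearing, bushing, cap, gear, housing, pin, shaft, spacer}
10. flange@(0, -1) [+x clear] — {base_plate, bearing, bushing, cap, flange, gear, housing, pin, shaft, spacer}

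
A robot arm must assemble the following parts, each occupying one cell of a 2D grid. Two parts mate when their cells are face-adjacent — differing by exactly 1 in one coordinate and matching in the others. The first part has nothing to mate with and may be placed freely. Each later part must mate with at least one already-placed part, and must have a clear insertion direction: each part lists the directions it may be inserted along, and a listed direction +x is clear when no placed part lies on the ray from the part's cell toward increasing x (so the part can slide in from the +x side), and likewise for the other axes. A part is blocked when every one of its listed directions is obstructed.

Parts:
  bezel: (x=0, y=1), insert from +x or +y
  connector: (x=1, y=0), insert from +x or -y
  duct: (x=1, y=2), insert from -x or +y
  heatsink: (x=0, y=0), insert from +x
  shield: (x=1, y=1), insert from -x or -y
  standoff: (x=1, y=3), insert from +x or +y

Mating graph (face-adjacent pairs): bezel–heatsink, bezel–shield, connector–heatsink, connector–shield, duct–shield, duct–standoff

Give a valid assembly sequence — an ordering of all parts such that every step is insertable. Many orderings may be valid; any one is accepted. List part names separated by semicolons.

duct; shield; standoff; bezel; heatsink; connector

1. duct@(1, 2) [-x clear] — {duct}
2. shield@(1, 1) [-x clear] — {duct, shield}
3. standoff@(1, 3) [+x clear] — {duct, shield, standoff}
4. bezel@(0, 1) [+y clear] — {bezel, duct, shield, standoff}
5. heatsink@(0, 0) [+x clear] — {bezel, duct, heatsink, shield, standoff}
6. connector@(1, 0) [+x clear] — {bezel, connector, duct, heatsink, shield, standoff}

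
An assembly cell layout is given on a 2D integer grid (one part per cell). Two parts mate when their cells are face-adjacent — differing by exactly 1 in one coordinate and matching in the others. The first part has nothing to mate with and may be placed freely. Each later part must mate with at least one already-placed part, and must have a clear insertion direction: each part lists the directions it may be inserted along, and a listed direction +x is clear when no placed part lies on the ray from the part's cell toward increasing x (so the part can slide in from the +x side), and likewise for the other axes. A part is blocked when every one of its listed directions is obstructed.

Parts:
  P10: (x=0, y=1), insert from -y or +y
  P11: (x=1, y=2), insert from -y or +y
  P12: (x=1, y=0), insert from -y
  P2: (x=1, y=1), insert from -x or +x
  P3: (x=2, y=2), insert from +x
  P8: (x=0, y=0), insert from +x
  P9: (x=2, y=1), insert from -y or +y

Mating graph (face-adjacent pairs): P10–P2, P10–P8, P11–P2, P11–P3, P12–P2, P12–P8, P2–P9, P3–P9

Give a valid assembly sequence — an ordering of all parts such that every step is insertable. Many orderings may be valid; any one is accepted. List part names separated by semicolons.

P3; P9; P11; P2; P10; P8; P12

1. P3@(2, 2) [+x clear] — {P3}
2. P9@(2, 1) [-y clear] — {P3, P9}
3. P11@(1, 2) [-y clear] — {P11, P3, P9}
4. P2@(1, 1) [-x clear] — {P11, P2, P3, P9}
5. P10@(0, 1) [-y clear] — {P10, P11, P2, P3, P9}
6. P8@(0, 0) [+x clear] — {P10, P11, P2, P3, P8, P9}
7. P12@(1, 0) [-y clear] — {P10, P11, P12, P2, P3, P8, P9}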